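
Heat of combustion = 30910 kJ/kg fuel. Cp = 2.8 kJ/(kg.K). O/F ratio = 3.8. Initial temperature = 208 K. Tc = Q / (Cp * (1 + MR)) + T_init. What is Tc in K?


Tc = 30910 / (2.8 * (1 + 3.8)) + 208 = 2508 K

2508 K


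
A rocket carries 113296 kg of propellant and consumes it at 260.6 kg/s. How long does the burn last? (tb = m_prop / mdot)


tb = 113296 / 260.6 = 434.8 s

434.8 s


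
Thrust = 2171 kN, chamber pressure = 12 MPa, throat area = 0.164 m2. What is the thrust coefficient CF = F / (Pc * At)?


CF = 2171000 / (12e6 * 0.164) = 1.1

1.1


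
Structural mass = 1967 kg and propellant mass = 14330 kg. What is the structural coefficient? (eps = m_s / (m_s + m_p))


eps = 1967 / (1967 + 14330) = 0.1207

0.1207


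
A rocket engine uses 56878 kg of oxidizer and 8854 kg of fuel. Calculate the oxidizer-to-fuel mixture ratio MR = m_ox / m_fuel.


MR = 56878 / 8854 = 6.42

6.42


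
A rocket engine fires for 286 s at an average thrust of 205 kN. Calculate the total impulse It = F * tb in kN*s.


It = 205 * 286 = 58630 kN*s

58630 kN*s


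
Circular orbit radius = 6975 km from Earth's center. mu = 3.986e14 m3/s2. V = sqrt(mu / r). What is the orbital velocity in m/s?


V = sqrt(3.986e14 / 6975000) = 7560 m/s

7560 m/s


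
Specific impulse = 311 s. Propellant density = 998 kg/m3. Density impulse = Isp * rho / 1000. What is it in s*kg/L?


rho*Isp = 311 * 998 / 1000 = 310 s*kg/L

310 s*kg/L


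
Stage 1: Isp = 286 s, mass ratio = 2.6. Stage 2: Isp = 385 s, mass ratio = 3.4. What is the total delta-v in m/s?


dV1 = 286 * 9.81 * ln(2.6) = 2680.8 m/s
dV2 = 385 * 9.81 * ln(3.4) = 4622.0 m/s
Total dV = 2680.8 + 4622.0 = 7302.8 m/s ~ 7303 m/s

7303 m/s


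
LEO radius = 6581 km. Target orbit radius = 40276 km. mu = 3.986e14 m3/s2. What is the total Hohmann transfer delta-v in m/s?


V1 = sqrt(mu/r1) = 7782.56 m/s
dV1 = V1*(sqrt(2*r2/(r1+r2)) - 1) = 2421.51 m/s
V2 = sqrt(mu/r2) = 3145.9 m/s
dV2 = V2*(1 - sqrt(2*r1/(r1+r2))) = 1478.58 m/s
Total dV = 3900 m/s

3900 m/s


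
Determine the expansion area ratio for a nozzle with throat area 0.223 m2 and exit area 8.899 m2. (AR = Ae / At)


AR = 8.899 / 0.223 = 39.9

39.9


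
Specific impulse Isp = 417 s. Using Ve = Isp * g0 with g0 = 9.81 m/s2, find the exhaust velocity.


Ve = Isp * g0 = 417 * 9.81 = 4090.8 m/s

4090.8 m/s


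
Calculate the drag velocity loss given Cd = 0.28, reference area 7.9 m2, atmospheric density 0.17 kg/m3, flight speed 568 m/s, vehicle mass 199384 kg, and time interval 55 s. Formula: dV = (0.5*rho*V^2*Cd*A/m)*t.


D = 0.5 * 0.17 * 568^2 * 0.28 * 7.9 = 60659.76 N
a = 60659.76 / 199384 = 0.3042 m/s2
dV = 0.3042 * 55 = 16.7 m/s

16.7 m/s


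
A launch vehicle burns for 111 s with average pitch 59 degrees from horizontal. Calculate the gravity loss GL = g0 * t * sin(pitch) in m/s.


GL = 9.81 * 111 * sin(59 deg) = 933 m/s

933 m/s


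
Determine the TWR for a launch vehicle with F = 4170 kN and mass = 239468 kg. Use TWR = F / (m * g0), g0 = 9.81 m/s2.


TWR = 4170000 / (239468 * 9.81) = 1.78

1.78


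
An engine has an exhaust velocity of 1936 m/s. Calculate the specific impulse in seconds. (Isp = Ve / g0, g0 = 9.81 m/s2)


Isp = Ve / g0 = 1936 / 9.81 = 197.3 s

197.3 s


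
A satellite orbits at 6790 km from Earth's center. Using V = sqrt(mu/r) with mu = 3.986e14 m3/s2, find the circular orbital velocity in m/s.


V = sqrt(3.986e14 / 6790000) = 7662 m/s

7662 m/s


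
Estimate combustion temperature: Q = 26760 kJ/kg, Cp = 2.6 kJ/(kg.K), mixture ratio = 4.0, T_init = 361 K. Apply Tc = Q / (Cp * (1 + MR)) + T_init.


Tc = 26760 / (2.6 * (1 + 4.0)) + 361 = 2419 K

2419 K


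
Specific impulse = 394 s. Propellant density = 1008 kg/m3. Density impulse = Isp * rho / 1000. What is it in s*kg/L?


rho*Isp = 394 * 1008 / 1000 = 397 s*kg/L

397 s*kg/L


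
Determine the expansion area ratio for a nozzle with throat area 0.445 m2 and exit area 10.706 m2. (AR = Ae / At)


AR = 10.706 / 0.445 = 24.1

24.1


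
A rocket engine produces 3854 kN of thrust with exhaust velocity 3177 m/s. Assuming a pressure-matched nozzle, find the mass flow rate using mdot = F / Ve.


mdot = F / Ve = 3854000 / 3177 = 1213.1 kg/s

1213.1 kg/s


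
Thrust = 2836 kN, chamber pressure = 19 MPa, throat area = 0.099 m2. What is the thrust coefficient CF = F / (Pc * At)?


CF = 2836000 / (19e6 * 0.099) = 1.51

1.51


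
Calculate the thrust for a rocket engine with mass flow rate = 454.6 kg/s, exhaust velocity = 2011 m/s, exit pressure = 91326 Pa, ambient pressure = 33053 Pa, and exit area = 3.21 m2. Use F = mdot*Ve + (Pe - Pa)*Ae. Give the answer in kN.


F = 454.6 * 2011 + (91326 - 33053) * 3.21 = 1.1013e+06 N = 1101.3 kN

1101.3 kN


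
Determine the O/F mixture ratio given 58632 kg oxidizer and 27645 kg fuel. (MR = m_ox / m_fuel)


MR = 58632 / 27645 = 2.12

2.12


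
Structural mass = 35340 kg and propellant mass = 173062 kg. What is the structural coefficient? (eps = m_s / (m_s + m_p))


eps = 35340 / (35340 + 173062) = 0.1696

0.1696


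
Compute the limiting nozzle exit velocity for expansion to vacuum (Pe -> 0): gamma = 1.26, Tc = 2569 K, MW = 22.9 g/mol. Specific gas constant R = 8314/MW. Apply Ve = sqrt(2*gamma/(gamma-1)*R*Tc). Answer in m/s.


R = 8314 / 22.9 = 363.06 J/(kg.K)
Ve = sqrt(2 * 1.26 / (1.26 - 1) * 363.06 * 2569) = 3007 m/s

3007 m/s


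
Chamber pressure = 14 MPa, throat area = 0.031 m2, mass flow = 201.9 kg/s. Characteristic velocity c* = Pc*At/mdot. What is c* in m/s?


c* = 14e6 * 0.031 / 201.9 = 2150 m/s

2150 m/s


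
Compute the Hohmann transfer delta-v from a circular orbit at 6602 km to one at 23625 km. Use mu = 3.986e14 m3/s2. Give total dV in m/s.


V1 = sqrt(mu/r1) = 7770.18 m/s
dV1 = V1*(sqrt(2*r2/(r1+r2)) - 1) = 1944.63 m/s
V2 = sqrt(mu/r2) = 4107.55 m/s
dV2 = V2*(1 - sqrt(2*r1/(r1+r2))) = 1392.75 m/s
Total dV = 3337 m/s

3337 m/s


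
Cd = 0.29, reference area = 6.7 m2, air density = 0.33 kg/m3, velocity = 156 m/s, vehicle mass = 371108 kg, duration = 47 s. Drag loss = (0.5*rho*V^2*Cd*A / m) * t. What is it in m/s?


D = 0.5 * 0.33 * 156^2 * 0.29 * 6.7 = 7802.0 N
a = 7802.0 / 371108 = 0.021 m/s2
dV = 0.021 * 47 = 1.0 m/s

1.0 m/s


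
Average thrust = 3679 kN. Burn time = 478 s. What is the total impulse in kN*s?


It = 3679 * 478 = 1758562 kN*s

1758562 kN*s


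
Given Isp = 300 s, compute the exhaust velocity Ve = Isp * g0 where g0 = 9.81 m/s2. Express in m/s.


Ve = Isp * g0 = 300 * 9.81 = 2943.0 m/s

2943.0 m/s


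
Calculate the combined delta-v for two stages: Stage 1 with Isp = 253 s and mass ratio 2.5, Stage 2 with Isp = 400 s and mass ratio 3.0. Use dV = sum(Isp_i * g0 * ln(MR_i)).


dV1 = 253 * 9.81 * ln(2.5) = 2274.2 m/s
dV2 = 400 * 9.81 * ln(3.0) = 4311.0 m/s
Total dV = 2274.2 + 4311.0 = 6585.2 m/s ~ 6585 m/s

6585 m/s


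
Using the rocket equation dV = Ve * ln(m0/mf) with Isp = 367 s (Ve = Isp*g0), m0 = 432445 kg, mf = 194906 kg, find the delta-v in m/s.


Ve = 367 * 9.81 = 3600.27 m/s
dV = 3600.27 * ln(432445/194906) = 2869 m/s

2869 m/s


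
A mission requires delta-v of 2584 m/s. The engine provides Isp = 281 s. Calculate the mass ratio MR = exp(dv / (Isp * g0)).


Ve = 281 * 9.81 = 2756.61 m/s
MR = exp(2584 / 2756.61) = 2.553

2.553


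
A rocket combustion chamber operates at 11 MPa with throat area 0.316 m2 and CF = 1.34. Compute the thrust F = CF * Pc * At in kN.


F = 1.34 * 11e6 * 0.316 = 4.6578e+06 N = 4657.8 kN

4657.8 kN


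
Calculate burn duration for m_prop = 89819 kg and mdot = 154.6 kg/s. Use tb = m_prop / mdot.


tb = 89819 / 154.6 = 581.0 s

581.0 s


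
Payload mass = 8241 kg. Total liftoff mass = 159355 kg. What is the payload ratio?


PR = 8241 / 159355 = 0.0517

0.0517


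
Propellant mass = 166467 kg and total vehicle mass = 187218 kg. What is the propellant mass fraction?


PMF = 166467 / 187218 = 0.889

0.889


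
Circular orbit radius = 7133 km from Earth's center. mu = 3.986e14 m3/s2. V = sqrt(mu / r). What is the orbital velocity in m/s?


V = sqrt(3.986e14 / 7133000) = 7475 m/s

7475 m/s


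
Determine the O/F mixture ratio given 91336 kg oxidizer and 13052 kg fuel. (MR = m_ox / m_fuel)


MR = 91336 / 13052 = 7.0

7.0


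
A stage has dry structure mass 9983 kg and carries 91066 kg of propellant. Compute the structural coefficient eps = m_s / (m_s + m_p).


eps = 9983 / (9983 + 91066) = 0.0988

0.0988


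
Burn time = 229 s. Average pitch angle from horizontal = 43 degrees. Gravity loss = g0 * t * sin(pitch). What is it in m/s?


GL = 9.81 * 229 * sin(43 deg) = 1532 m/s

1532 m/s


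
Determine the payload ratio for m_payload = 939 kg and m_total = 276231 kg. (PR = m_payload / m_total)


PR = 939 / 276231 = 0.0034

0.0034


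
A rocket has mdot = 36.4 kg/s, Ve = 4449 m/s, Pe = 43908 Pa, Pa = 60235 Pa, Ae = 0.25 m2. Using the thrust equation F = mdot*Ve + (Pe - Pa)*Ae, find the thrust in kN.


F = 36.4 * 4449 + (43908 - 60235) * 0.25 = 157862.0 N = 157.9 kN

157.9 kN


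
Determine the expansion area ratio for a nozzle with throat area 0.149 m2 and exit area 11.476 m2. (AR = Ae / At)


AR = 11.476 / 0.149 = 77.0

77.0


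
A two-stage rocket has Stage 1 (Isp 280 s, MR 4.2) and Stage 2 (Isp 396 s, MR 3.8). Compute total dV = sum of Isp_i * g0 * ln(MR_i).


dV1 = 280 * 9.81 * ln(4.2) = 3941.9 m/s
dV2 = 396 * 9.81 * ln(3.8) = 5186.2 m/s
Total dV = 3941.9 + 5186.2 = 9128.1 m/s ~ 9128 m/s

9128 m/s


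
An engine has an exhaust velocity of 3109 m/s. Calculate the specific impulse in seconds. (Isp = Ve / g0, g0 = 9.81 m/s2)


Isp = Ve / g0 = 3109 / 9.81 = 316.9 s

316.9 s


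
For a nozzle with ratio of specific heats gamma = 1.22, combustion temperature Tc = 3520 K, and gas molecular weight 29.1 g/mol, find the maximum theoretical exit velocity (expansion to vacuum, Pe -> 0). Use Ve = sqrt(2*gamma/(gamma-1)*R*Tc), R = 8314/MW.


R = 8314 / 29.1 = 285.7 J/(kg.K)
Ve = sqrt(2 * 1.22 / (1.22 - 1) * 285.7 * 3520) = 3340 m/s

3340 m/s


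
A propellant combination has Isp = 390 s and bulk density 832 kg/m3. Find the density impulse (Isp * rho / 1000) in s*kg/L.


rho*Isp = 390 * 832 / 1000 = 324 s*kg/L

324 s*kg/L


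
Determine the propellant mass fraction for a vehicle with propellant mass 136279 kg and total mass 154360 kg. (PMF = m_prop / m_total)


PMF = 136279 / 154360 = 0.883

0.883


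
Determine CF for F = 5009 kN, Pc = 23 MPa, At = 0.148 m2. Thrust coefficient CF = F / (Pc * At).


CF = 5009000 / (23e6 * 0.148) = 1.47

1.47


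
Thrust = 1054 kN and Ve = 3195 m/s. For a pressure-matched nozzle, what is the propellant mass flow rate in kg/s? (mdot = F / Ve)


mdot = F / Ve = 1054000 / 3195 = 329.9 kg/s

329.9 kg/s


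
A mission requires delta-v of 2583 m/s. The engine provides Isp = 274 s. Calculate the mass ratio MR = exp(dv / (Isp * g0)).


Ve = 274 * 9.81 = 2687.94 m/s
MR = exp(2583 / 2687.94) = 2.614

2.614


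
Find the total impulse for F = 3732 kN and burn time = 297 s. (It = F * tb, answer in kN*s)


It = 3732 * 297 = 1108404 kN*s

1108404 kN*s


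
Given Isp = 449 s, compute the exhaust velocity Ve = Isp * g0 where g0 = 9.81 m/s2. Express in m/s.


Ve = Isp * g0 = 449 * 9.81 = 4404.7 m/s

4404.7 m/s


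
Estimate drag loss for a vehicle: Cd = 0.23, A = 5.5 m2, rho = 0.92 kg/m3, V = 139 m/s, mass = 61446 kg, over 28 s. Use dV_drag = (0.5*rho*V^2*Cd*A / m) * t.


D = 0.5 * 0.92 * 139^2 * 0.23 * 5.5 = 11242.89 N
a = 11242.89 / 61446 = 0.183 m/s2
dV = 0.183 * 28 = 5.1 m/s

5.1 m/s


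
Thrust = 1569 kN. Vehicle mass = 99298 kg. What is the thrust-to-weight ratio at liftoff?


TWR = 1569000 / (99298 * 9.81) = 1.61

1.61


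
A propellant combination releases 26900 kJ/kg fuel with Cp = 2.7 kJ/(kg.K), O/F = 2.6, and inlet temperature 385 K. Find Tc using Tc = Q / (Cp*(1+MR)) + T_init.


Tc = 26900 / (2.7 * (1 + 2.6)) + 385 = 3152 K

3152 K


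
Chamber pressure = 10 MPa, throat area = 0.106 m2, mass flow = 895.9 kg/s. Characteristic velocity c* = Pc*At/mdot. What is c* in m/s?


c* = 10e6 * 0.106 / 895.9 = 1183 m/s

1183 m/s


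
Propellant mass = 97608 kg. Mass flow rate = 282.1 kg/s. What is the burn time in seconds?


tb = 97608 / 282.1 = 346.0 s

346.0 s


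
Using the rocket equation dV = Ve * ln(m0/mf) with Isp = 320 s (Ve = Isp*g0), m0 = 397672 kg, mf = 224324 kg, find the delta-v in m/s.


Ve = 320 * 9.81 = 3139.2 m/s
dV = 3139.2 * ln(397672/224324) = 1797 m/s

1797 m/s


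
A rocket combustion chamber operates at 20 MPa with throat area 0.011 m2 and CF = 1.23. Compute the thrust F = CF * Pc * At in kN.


F = 1.23 * 20e6 * 0.011 = 270600.0 N = 270.6 kN

270.6 kN


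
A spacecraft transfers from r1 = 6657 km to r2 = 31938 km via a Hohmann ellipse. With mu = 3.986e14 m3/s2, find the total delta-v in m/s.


V1 = sqrt(mu/r1) = 7738.01 m/s
dV1 = V1*(sqrt(2*r2/(r1+r2)) - 1) = 2216.79 m/s
V2 = sqrt(mu/r2) = 3532.77 m/s
dV2 = V2*(1 - sqrt(2*r1/(r1+r2))) = 1457.83 m/s
Total dV = 3675 m/s

3675 m/s


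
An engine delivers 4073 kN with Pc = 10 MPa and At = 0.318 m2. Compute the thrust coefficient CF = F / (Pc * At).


CF = 4073000 / (10e6 * 0.318) = 1.28

1.28


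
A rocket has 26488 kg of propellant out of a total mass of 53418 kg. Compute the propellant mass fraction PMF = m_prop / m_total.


PMF = 26488 / 53418 = 0.496

0.496


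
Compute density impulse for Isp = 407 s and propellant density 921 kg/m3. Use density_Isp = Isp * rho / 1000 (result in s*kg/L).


rho*Isp = 407 * 921 / 1000 = 375 s*kg/L

375 s*kg/L


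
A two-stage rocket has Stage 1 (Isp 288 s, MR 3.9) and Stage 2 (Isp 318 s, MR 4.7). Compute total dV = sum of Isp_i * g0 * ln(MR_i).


dV1 = 288 * 9.81 * ln(3.9) = 3845.1 m/s
dV2 = 318 * 9.81 * ln(4.7) = 4827.7 m/s
Total dV = 3845.1 + 4827.7 = 8672.8 m/s ~ 8673 m/s

8673 m/s


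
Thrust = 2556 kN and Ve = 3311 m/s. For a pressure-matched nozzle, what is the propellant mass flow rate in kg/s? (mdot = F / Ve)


mdot = F / Ve = 2556000 / 3311 = 772.0 kg/s

772.0 kg/s


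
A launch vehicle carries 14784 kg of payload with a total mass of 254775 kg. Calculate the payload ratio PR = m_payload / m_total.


PR = 14784 / 254775 = 0.058

0.058


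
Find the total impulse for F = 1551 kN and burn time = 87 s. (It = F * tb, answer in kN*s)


It = 1551 * 87 = 134937 kN*s

134937 kN*s


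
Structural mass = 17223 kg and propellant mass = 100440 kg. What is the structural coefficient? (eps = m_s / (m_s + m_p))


eps = 17223 / (17223 + 100440) = 0.1464

0.1464


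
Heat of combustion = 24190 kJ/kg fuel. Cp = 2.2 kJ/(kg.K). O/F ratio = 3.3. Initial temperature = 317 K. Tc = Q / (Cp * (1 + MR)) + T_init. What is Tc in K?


Tc = 24190 / (2.2 * (1 + 3.3)) + 317 = 2874 K

2874 K


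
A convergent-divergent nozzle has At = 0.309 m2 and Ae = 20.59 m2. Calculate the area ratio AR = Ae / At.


AR = 20.59 / 0.309 = 66.6

66.6


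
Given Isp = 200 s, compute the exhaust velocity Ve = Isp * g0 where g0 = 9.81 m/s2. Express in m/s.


Ve = Isp * g0 = 200 * 9.81 = 1962.0 m/s

1962.0 m/s


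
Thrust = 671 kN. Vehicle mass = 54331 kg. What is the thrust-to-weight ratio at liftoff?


TWR = 671000 / (54331 * 9.81) = 1.26

1.26


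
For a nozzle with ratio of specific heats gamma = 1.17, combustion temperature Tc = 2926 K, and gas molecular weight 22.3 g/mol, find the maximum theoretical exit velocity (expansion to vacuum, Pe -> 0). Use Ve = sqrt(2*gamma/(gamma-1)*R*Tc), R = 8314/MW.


R = 8314 / 22.3 = 372.83 J/(kg.K)
Ve = sqrt(2 * 1.17 / (1.17 - 1) * 372.83 * 2926) = 3875 m/s

3875 m/s


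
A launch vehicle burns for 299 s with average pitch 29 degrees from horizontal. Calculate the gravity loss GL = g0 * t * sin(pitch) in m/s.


GL = 9.81 * 299 * sin(29 deg) = 1422 m/s

1422 m/s


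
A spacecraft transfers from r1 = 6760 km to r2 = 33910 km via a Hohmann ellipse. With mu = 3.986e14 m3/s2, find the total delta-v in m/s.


V1 = sqrt(mu/r1) = 7678.83 m/s
dV1 = V1*(sqrt(2*r2/(r1+r2)) - 1) = 2237.18 m/s
V2 = sqrt(mu/r2) = 3428.5 m/s
dV2 = V2*(1 - sqrt(2*r1/(r1+r2))) = 1451.74 m/s
Total dV = 3689 m/s

3689 m/s


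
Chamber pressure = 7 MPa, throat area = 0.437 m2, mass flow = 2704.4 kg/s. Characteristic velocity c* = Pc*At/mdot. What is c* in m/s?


c* = 7e6 * 0.437 / 2704.4 = 1131 m/s

1131 m/s


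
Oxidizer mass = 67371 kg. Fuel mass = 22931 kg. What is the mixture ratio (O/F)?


MR = 67371 / 22931 = 2.94

2.94


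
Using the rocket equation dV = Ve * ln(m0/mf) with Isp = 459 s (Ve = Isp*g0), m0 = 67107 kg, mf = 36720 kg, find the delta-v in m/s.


Ve = 459 * 9.81 = 4502.79 m/s
dV = 4502.79 * ln(67107/36720) = 2715 m/s

2715 m/s


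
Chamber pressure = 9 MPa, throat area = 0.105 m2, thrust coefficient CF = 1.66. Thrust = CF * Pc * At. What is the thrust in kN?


F = 1.66 * 9e6 * 0.105 = 1.5687e+06 N = 1568.7 kN

1568.7 kN


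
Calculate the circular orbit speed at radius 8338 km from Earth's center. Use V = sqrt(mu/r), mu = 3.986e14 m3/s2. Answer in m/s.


V = sqrt(3.986e14 / 8338000) = 6914 m/s

6914 m/s


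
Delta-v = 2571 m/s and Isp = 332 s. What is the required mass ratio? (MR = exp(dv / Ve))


Ve = 332 * 9.81 = 3256.92 m/s
MR = exp(2571 / 3256.92) = 2.202

2.202


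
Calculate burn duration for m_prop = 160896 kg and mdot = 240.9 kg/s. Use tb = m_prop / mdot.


tb = 160896 / 240.9 = 667.9 s

667.9 s


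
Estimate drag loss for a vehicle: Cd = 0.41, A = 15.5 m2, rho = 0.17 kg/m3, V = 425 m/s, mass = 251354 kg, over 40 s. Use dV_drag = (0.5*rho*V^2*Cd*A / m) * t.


D = 0.5 * 0.17 * 425^2 * 0.41 * 15.5 = 97569.11 N
a = 97569.11 / 251354 = 0.3882 m/s2
dV = 0.3882 * 40 = 15.5 m/s

15.5 m/s


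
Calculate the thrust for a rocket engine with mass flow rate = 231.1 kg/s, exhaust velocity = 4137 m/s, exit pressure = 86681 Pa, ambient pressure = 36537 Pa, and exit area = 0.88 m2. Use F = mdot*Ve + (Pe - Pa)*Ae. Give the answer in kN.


F = 231.1 * 4137 + (86681 - 36537) * 0.88 = 1.0002e+06 N = 1000.2 kN

1000.2 kN


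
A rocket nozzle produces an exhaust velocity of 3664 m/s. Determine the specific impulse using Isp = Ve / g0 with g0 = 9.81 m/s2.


Isp = Ve / g0 = 3664 / 9.81 = 373.5 s

373.5 s


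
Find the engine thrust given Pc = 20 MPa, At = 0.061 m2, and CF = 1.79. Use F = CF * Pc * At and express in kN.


F = 1.79 * 20e6 * 0.061 = 2.1838e+06 N = 2183.8 kN

2183.8 kN


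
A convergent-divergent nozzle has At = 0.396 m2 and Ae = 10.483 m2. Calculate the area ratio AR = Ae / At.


AR = 10.483 / 0.396 = 26.5

26.5


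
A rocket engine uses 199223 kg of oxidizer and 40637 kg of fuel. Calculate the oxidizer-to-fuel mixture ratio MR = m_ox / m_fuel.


MR = 199223 / 40637 = 4.9

4.9


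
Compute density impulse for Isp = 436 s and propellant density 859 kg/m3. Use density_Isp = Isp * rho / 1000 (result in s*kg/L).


rho*Isp = 436 * 859 / 1000 = 375 s*kg/L

375 s*kg/L


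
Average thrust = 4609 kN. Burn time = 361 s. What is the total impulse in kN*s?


It = 4609 * 361 = 1663849 kN*s

1663849 kN*s


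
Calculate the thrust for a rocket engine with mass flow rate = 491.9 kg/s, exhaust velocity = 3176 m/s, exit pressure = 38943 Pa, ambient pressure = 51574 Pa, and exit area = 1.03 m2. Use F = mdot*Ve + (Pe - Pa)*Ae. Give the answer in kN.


F = 491.9 * 3176 + (38943 - 51574) * 1.03 = 1.5493e+06 N = 1549.3 kN

1549.3 kN


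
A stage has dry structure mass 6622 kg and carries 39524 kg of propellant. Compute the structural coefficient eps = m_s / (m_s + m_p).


eps = 6622 / (6622 + 39524) = 0.1435

0.1435


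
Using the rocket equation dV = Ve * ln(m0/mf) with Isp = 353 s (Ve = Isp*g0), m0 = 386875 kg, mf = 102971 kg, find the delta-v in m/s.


Ve = 353 * 9.81 = 3462.93 m/s
dV = 3462.93 * ln(386875/102971) = 4584 m/s

4584 m/s


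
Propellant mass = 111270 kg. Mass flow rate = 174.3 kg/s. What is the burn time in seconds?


tb = 111270 / 174.3 = 638.4 s

638.4 s


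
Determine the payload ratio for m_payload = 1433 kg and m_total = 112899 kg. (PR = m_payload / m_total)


PR = 1433 / 112899 = 0.0127

0.0127


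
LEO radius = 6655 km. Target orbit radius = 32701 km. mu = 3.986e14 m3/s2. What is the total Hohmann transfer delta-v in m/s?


V1 = sqrt(mu/r1) = 7739.17 m/s
dV1 = V1*(sqrt(2*r2/(r1+r2)) - 1) = 2237.47 m/s
V2 = sqrt(mu/r2) = 3491.31 m/s
dV2 = V2*(1 - sqrt(2*r1/(r1+r2))) = 1460.95 m/s
Total dV = 3698 m/s

3698 m/s


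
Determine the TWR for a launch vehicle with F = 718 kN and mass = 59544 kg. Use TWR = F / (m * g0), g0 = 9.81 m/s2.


TWR = 718000 / (59544 * 9.81) = 1.23

1.23


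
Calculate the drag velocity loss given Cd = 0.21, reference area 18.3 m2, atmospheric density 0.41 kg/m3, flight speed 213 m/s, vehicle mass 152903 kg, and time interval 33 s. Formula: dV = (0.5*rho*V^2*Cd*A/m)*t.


D = 0.5 * 0.41 * 213^2 * 0.21 * 18.3 = 35742.38 N
a = 35742.38 / 152903 = 0.2338 m/s2
dV = 0.2338 * 33 = 7.7 m/s

7.7 m/s


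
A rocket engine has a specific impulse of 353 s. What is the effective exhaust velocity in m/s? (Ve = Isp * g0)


Ve = Isp * g0 = 353 * 9.81 = 3462.9 m/s

3462.9 m/s


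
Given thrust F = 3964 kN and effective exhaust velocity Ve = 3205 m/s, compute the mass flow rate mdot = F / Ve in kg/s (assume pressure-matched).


mdot = F / Ve = 3964000 / 3205 = 1236.8 kg/s

1236.8 kg/s


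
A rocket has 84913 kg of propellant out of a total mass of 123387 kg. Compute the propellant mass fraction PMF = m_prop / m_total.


PMF = 84913 / 123387 = 0.688

0.688


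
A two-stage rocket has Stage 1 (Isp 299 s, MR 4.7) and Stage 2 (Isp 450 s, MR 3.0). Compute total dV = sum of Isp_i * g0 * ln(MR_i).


dV1 = 299 * 9.81 * ln(4.7) = 4539.3 m/s
dV2 = 450 * 9.81 * ln(3.0) = 4849.8 m/s
Total dV = 4539.3 + 4849.8 = 9389.1 m/s ~ 9389 m/s

9389 m/s


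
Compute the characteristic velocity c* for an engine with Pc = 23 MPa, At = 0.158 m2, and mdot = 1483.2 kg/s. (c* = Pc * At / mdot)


c* = 23e6 * 0.158 / 1483.2 = 2450 m/s

2450 m/s


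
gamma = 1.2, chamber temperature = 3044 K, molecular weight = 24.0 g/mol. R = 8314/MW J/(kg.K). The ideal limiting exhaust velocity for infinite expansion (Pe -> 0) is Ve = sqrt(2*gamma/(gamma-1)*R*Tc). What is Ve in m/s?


R = 8314 / 24.0 = 346.42 J/(kg.K)
Ve = sqrt(2 * 1.2 / (1.2 - 1) * 346.42 * 3044) = 3557 m/s

3557 m/s


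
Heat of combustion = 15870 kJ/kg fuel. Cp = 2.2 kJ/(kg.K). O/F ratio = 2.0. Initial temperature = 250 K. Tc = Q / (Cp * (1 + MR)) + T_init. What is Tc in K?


Tc = 15870 / (2.2 * (1 + 2.0)) + 250 = 2655 K

2655 K


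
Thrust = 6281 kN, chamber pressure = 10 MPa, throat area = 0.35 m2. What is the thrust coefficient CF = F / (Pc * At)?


CF = 6281000 / (10e6 * 0.35) = 1.79

1.79


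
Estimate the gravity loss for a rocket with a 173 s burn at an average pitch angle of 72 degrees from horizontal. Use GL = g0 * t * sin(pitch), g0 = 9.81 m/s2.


GL = 9.81 * 173 * sin(72 deg) = 1614 m/s

1614 m/s


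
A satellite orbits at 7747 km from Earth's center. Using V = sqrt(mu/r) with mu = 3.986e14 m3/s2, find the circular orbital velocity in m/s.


V = sqrt(3.986e14 / 7747000) = 7173 m/s

7173 m/s


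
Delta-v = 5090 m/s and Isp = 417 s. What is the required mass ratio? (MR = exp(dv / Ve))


Ve = 417 * 9.81 = 4090.77 m/s
MR = exp(5090 / 4090.77) = 3.47

3.47


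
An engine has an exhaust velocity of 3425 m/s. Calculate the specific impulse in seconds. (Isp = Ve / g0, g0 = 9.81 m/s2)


Isp = Ve / g0 = 3425 / 9.81 = 349.1 s

349.1 s


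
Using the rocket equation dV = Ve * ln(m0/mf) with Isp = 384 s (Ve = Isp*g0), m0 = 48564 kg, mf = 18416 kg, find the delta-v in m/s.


Ve = 384 * 9.81 = 3767.04 m/s
dV = 3767.04 * ln(48564/18416) = 3653 m/s

3653 m/s


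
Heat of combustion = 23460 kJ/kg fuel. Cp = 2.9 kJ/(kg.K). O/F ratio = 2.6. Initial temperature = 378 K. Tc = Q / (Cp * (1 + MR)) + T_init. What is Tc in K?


Tc = 23460 / (2.9 * (1 + 2.6)) + 378 = 2625 K

2625 K


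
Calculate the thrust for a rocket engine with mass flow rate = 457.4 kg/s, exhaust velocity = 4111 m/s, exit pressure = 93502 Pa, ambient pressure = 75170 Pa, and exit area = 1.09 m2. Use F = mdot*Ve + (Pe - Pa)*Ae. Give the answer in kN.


F = 457.4 * 4111 + (93502 - 75170) * 1.09 = 1.9004e+06 N = 1900.4 kN

1900.4 kN


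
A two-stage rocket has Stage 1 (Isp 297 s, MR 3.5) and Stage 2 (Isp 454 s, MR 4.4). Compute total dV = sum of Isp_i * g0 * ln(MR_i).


dV1 = 297 * 9.81 * ln(3.5) = 3650.0 m/s
dV2 = 454 * 9.81 * ln(4.4) = 6598.7 m/s
Total dV = 3650.0 + 6598.7 = 10248.7 m/s ~ 10249 m/s

10249 m/s


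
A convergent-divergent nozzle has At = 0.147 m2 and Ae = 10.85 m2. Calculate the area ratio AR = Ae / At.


AR = 10.85 / 0.147 = 73.8

73.8


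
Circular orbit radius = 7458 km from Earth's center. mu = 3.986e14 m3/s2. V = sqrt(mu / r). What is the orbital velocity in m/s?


V = sqrt(3.986e14 / 7458000) = 7311 m/s

7311 m/s


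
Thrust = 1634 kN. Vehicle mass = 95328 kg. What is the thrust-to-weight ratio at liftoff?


TWR = 1634000 / (95328 * 9.81) = 1.75

1.75


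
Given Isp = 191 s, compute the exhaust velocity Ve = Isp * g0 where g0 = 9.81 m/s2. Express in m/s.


Ve = Isp * g0 = 191 * 9.81 = 1873.7 m/s

1873.7 m/s


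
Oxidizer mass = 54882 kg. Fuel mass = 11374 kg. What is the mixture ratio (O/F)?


MR = 54882 / 11374 = 4.83

4.83


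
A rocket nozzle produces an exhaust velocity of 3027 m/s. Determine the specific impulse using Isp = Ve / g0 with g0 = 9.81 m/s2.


Isp = Ve / g0 = 3027 / 9.81 = 308.6 s

308.6 s


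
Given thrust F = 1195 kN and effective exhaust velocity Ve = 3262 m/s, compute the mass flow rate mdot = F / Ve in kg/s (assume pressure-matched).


mdot = F / Ve = 1195000 / 3262 = 366.3 kg/s

366.3 kg/s


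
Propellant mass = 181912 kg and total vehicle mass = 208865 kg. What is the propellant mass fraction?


PMF = 181912 / 208865 = 0.871

0.871


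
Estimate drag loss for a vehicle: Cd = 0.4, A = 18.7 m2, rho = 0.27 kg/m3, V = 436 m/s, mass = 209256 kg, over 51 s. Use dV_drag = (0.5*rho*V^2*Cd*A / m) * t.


D = 0.5 * 0.27 * 436^2 * 0.4 * 18.7 = 191958.94 N
a = 191958.94 / 209256 = 0.9173 m/s2
dV = 0.9173 * 51 = 46.8 m/s

46.8 m/s


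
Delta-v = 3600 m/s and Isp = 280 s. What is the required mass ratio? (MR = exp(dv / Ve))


Ve = 280 * 9.81 = 2746.8 m/s
MR = exp(3600 / 2746.8) = 3.708

3.708


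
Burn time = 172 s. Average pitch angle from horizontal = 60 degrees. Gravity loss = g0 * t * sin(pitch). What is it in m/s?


GL = 9.81 * 172 * sin(60 deg) = 1461 m/s

1461 m/s


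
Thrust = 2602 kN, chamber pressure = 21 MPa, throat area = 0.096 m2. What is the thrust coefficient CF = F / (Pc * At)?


CF = 2602000 / (21e6 * 0.096) = 1.29

1.29


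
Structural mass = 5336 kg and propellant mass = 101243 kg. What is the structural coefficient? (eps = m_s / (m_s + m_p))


eps = 5336 / (5336 + 101243) = 0.0501

0.0501


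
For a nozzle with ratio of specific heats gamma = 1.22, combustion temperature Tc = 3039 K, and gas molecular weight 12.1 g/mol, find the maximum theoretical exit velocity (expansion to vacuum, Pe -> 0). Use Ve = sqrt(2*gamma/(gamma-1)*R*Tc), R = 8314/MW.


R = 8314 / 12.1 = 687.11 J/(kg.K)
Ve = sqrt(2 * 1.22 / (1.22 - 1) * 687.11 * 3039) = 4812 m/s

4812 m/s


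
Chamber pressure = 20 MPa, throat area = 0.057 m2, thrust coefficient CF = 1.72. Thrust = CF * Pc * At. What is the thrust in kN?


F = 1.72 * 20e6 * 0.057 = 1.9608e+06 N = 1960.8 kN

1960.8 kN


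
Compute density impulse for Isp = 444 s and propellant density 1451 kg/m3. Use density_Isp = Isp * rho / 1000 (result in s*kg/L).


rho*Isp = 444 * 1451 / 1000 = 644 s*kg/L

644 s*kg/L


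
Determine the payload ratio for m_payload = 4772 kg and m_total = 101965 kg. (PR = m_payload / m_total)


PR = 4772 / 101965 = 0.0468

0.0468


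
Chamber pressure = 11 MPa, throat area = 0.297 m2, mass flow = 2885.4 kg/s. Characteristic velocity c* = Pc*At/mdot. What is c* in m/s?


c* = 11e6 * 0.297 / 2885.4 = 1132 m/s

1132 m/s


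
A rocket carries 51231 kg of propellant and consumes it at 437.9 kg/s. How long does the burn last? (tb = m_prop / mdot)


tb = 51231 / 437.9 = 117.0 s

117.0 s


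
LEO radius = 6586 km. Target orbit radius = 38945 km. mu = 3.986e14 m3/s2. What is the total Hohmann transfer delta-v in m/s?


V1 = sqrt(mu/r1) = 7779.61 m/s
dV1 = V1*(sqrt(2*r2/(r1+r2)) - 1) = 2395.64 m/s
V2 = sqrt(mu/r2) = 3199.21 m/s
dV2 = V2*(1 - sqrt(2*r1/(r1+r2))) = 1478.47 m/s
Total dV = 3874 m/s

3874 m/s


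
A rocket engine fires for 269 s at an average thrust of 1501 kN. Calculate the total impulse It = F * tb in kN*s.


It = 1501 * 269 = 403769 kN*s

403769 kN*s


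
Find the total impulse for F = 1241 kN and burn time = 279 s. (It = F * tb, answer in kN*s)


It = 1241 * 279 = 346239 kN*s

346239 kN*s


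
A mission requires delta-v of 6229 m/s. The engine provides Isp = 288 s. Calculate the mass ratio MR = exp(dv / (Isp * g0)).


Ve = 288 * 9.81 = 2825.28 m/s
MR = exp(6229 / 2825.28) = 9.068

9.068


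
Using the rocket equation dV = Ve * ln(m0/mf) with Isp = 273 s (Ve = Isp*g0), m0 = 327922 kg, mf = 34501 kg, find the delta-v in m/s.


Ve = 273 * 9.81 = 2678.13 m/s
dV = 2678.13 * ln(327922/34501) = 6031 m/s

6031 m/s


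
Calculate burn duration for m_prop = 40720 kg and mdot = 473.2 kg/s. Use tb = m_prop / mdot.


tb = 40720 / 473.2 = 86.1 s

86.1 s


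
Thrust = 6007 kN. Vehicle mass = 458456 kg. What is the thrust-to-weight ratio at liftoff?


TWR = 6007000 / (458456 * 9.81) = 1.34

1.34


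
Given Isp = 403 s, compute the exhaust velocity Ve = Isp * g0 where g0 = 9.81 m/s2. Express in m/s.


Ve = Isp * g0 = 403 * 9.81 = 3953.4 m/s

3953.4 m/s


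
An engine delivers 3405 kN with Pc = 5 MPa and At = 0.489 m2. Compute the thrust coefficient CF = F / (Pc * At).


CF = 3405000 / (5e6 * 0.489) = 1.39

1.39


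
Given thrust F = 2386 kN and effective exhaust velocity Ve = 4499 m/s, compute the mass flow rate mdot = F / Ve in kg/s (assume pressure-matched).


mdot = F / Ve = 2386000 / 4499 = 530.3 kg/s

530.3 kg/s


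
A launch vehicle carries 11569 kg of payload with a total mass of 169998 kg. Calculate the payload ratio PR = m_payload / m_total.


PR = 11569 / 169998 = 0.0681

0.0681


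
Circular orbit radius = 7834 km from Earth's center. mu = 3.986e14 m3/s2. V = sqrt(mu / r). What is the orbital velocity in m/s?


V = sqrt(3.986e14 / 7834000) = 7133 m/s

7133 m/s


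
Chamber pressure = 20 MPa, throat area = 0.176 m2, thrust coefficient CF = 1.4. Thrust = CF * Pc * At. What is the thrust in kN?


F = 1.4 * 20e6 * 0.176 = 4.9280e+06 N = 4928.0 kN

4928.0 kN


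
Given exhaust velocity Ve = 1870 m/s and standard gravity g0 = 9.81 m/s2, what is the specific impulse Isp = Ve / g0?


Isp = Ve / g0 = 1870 / 9.81 = 190.6 s

190.6 s


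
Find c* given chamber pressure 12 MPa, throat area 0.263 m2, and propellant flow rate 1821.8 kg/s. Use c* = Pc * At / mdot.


c* = 12e6 * 0.263 / 1821.8 = 1732 m/s

1732 m/s


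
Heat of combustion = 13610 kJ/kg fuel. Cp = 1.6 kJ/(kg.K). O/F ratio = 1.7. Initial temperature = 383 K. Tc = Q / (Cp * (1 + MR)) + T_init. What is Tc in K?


Tc = 13610 / (1.6 * (1 + 1.7)) + 383 = 3533 K

3533 K


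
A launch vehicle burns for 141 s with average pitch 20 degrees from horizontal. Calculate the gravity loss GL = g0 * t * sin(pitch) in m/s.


GL = 9.81 * 141 * sin(20 deg) = 473 m/s

473 m/s


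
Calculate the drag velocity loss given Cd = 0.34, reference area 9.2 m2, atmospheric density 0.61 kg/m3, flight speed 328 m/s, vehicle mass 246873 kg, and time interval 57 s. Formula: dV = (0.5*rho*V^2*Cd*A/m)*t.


D = 0.5 * 0.61 * 328^2 * 0.34 * 9.2 = 102639.44 N
a = 102639.44 / 246873 = 0.4158 m/s2
dV = 0.4158 * 57 = 23.7 m/s

23.7 m/s


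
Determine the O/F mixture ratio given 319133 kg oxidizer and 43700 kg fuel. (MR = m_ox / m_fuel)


MR = 319133 / 43700 = 7.3

7.3


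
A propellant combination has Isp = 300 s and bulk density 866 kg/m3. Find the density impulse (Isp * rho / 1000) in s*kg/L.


rho*Isp = 300 * 866 / 1000 = 260 s*kg/L

260 s*kg/L


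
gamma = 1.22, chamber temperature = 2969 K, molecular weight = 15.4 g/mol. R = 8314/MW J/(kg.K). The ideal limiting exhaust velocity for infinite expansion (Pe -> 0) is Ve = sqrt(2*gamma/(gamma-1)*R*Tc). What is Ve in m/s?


R = 8314 / 15.4 = 539.87 J/(kg.K)
Ve = sqrt(2 * 1.22 / (1.22 - 1) * 539.87 * 2969) = 4216 m/s

4216 m/s


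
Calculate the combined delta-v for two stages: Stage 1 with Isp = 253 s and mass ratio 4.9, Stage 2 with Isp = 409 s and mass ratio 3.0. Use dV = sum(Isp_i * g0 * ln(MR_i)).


dV1 = 253 * 9.81 * ln(4.9) = 3944.4 m/s
dV2 = 409 * 9.81 * ln(3.0) = 4408.0 m/s
Total dV = 3944.4 + 4408.0 = 8352.4 m/s ~ 8352 m/s

8352 m/s


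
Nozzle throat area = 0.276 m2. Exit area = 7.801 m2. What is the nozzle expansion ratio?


AR = 7.801 / 0.276 = 28.3

28.3


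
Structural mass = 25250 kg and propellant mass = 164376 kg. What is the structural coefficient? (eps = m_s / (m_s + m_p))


eps = 25250 / (25250 + 164376) = 0.1332

0.1332


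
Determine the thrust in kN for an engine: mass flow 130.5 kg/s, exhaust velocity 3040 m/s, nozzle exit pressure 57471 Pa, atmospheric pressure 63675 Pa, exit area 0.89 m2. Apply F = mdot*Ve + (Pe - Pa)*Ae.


F = 130.5 * 3040 + (57471 - 63675) * 0.89 = 391198.0 N = 391.2 kN

391.2 kN


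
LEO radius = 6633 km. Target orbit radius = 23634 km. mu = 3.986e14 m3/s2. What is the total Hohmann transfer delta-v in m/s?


V1 = sqrt(mu/r1) = 7752.0 m/s
dV1 = V1*(sqrt(2*r2/(r1+r2)) - 1) = 1935.52 m/s
V2 = sqrt(mu/r2) = 4106.77 m/s
dV2 = V2*(1 - sqrt(2*r1/(r1+r2))) = 1387.92 m/s
Total dV = 3323 m/s

3323 m/s


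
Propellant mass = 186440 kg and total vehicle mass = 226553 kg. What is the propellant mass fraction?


PMF = 186440 / 226553 = 0.823

0.823


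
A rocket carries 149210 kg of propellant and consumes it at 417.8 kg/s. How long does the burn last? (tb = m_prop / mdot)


tb = 149210 / 417.8 = 357.1 s

357.1 s


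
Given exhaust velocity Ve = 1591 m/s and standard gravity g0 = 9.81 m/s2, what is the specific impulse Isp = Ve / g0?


Isp = Ve / g0 = 1591 / 9.81 = 162.2 s

162.2 s


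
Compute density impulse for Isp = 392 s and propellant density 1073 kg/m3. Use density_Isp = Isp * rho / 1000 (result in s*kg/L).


rho*Isp = 392 * 1073 / 1000 = 421 s*kg/L

421 s*kg/L


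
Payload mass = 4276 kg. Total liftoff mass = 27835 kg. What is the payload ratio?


PR = 4276 / 27835 = 0.1536

0.1536


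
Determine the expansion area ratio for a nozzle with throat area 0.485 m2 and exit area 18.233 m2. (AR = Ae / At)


AR = 18.233 / 0.485 = 37.6

37.6


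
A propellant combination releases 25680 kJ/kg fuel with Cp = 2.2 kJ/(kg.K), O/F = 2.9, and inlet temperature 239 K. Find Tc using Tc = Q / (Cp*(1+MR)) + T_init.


Tc = 25680 / (2.2 * (1 + 2.9)) + 239 = 3232 K

3232 K


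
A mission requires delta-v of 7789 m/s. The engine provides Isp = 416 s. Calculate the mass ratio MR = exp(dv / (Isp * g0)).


Ve = 416 * 9.81 = 4080.96 m/s
MR = exp(7789 / 4080.96) = 6.744

6.744


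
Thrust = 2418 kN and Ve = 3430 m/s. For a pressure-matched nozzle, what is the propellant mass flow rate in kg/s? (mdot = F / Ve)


mdot = F / Ve = 2418000 / 3430 = 705.0 kg/s

705.0 kg/s


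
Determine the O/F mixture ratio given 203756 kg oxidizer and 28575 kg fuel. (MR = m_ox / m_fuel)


MR = 203756 / 28575 = 7.13

7.13


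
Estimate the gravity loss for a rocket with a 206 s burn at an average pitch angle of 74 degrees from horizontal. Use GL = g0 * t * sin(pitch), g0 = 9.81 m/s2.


GL = 9.81 * 206 * sin(74 deg) = 1943 m/s

1943 m/s


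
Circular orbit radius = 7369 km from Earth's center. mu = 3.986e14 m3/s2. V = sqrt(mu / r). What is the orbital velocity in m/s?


V = sqrt(3.986e14 / 7369000) = 7355 m/s

7355 m/s


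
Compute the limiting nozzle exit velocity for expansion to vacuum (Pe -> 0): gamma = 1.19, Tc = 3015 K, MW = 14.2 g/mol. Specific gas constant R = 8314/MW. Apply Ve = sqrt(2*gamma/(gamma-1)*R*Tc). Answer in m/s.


R = 8314 / 14.2 = 585.49 J/(kg.K)
Ve = sqrt(2 * 1.19 / (1.19 - 1) * 585.49 * 3015) = 4702 m/s

4702 m/s


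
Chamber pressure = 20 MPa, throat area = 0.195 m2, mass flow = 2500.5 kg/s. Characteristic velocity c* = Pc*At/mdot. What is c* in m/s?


c* = 20e6 * 0.195 / 2500.5 = 1560 m/s

1560 m/s


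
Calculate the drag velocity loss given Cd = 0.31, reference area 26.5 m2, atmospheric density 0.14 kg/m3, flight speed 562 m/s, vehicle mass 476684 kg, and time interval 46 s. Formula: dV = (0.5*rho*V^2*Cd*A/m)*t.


D = 0.5 * 0.14 * 562^2 * 0.31 * 26.5 = 181626.09 N
a = 181626.09 / 476684 = 0.381 m/s2
dV = 0.381 * 46 = 17.5 m/s

17.5 m/s


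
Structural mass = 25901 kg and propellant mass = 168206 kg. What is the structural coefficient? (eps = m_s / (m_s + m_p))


eps = 25901 / (25901 + 168206) = 0.1334

0.1334


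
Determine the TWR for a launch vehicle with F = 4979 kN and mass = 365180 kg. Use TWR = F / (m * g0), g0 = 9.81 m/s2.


TWR = 4979000 / (365180 * 9.81) = 1.39

1.39


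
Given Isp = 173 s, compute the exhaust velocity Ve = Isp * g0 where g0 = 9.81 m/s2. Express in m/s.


Ve = Isp * g0 = 173 * 9.81 = 1697.1 m/s

1697.1 m/s


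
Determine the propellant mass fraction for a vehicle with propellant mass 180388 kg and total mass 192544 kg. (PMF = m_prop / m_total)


PMF = 180388 / 192544 = 0.937

0.937


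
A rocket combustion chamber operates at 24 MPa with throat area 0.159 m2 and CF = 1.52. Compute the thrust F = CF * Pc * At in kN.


F = 1.52 * 24e6 * 0.159 = 5.8003e+06 N = 5800.3 kN

5800.3 kN


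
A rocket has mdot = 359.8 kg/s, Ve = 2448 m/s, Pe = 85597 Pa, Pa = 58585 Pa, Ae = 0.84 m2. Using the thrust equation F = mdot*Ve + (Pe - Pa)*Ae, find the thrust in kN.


F = 359.8 * 2448 + (85597 - 58585) * 0.84 = 903480.0 N = 903.5 kN

903.5 kN


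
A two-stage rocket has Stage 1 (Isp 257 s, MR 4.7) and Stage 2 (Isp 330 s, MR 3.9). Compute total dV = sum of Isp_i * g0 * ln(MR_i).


dV1 = 257 * 9.81 * ln(4.7) = 3901.7 m/s
dV2 = 330 * 9.81 * ln(3.9) = 4405.9 m/s
Total dV = 3901.7 + 4405.9 = 8307.6 m/s ~ 8308 m/s

8308 m/s


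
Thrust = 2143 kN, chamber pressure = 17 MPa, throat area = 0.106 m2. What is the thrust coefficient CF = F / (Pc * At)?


CF = 2143000 / (17e6 * 0.106) = 1.19

1.19


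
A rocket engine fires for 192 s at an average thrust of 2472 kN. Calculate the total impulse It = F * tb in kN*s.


It = 2472 * 192 = 474624 kN*s

474624 kN*s


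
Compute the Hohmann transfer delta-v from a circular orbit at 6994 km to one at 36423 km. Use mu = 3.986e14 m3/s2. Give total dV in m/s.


V1 = sqrt(mu/r1) = 7549.29 m/s
dV1 = V1*(sqrt(2*r2/(r1+r2)) - 1) = 2229.36 m/s
V2 = sqrt(mu/r2) = 3308.12 m/s
dV2 = V2*(1 - sqrt(2*r1/(r1+r2))) = 1430.41 m/s
Total dV = 3660 m/s

3660 m/s


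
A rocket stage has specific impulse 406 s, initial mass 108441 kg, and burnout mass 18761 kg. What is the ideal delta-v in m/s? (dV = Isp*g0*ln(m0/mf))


Ve = 406 * 9.81 = 3982.86 m/s
dV = 3982.86 * ln(108441/18761) = 6988 m/s

6988 m/s


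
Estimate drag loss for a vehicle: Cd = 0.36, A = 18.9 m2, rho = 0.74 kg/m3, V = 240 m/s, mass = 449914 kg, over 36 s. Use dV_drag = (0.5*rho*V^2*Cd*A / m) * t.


D = 0.5 * 0.74 * 240^2 * 0.36 * 18.9 = 145006.85 N
a = 145006.85 / 449914 = 0.3223 m/s2
dV = 0.3223 * 36 = 11.6 m/s

11.6 m/s
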